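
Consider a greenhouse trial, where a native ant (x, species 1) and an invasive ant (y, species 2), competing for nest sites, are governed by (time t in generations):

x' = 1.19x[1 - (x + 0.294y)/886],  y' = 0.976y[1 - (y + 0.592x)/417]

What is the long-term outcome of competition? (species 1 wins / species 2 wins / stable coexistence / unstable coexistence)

Compare the nullcline intercepts: K1/α12 = 886/0.294 = 3010 > K2 = 417; K2/α21 = 417/0.592 = 704 < K1 = 886.
Since the inequalities point opposite ways, species 1 can invade but species 2 cannot.

species 1 excludes species 2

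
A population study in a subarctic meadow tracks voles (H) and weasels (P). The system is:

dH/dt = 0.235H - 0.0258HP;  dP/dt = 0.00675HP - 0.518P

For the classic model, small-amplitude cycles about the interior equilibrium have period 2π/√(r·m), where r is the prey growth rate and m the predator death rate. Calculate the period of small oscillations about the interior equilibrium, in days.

T ≈ 18 days

Here r = 0.235 and m = 0.518, so r·m = 0.122.
ω = √0.122 = 0.349 per day, hence T = 2π/ω ≈ 18 days.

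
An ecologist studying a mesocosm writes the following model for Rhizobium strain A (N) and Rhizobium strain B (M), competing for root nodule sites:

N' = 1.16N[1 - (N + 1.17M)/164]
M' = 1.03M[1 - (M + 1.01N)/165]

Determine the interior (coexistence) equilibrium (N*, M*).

N* ≈ 160, M* ≈ 3.52

Setting both brackets to zero gives the nullclines N + 1.17M = 164 and 1.01N + M = 165.
Substituting M = 165 - 1.01N into the first: N(1 - 1.17·1.01) = 164 - 1.17·165.
So N* = -29/-0.182 = 160, and then M* = 165 - 1.01·160 = 3.52.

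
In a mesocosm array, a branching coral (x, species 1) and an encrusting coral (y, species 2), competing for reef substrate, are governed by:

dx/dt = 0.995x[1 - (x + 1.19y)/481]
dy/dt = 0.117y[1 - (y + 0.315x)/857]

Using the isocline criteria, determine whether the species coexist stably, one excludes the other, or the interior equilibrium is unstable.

Compare the nullcline intercepts: K1/α12 = 481/1.19 = 404 < K2 = 857; K2/α21 = 857/0.315 = 2720 > K1 = 481.
Since the inequalities point opposite ways, species 2 can invade but species 1 cannot.

species 2 excludes species 1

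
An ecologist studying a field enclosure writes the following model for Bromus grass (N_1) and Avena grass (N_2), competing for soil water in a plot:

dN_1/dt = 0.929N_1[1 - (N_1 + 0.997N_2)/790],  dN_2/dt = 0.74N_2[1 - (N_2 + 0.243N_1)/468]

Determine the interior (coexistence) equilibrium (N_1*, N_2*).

Setting both brackets to zero gives the nullclines N_1 + 0.997N_2 = 790 and 0.243N_1 + N_2 = 468.
Substituting N_2 = 468 - 0.243N_1 into the first: N_1(1 - 0.997·0.243) = 790 - 0.997·468.
So N_1* = 323/0.758 = 427, and then N_2* = 468 - 0.243·427 = 364.

N_1* ≈ 427, N_2* ≈ 364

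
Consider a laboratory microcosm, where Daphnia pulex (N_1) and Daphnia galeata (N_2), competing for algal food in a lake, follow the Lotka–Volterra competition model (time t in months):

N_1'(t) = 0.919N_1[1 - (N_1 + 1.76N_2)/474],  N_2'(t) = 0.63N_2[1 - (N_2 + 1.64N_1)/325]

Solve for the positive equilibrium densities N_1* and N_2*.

N_1* ≈ 52, N_2* ≈ 240

Setting both brackets to zero gives the nullclines N_1 + 1.76N_2 = 474 and 1.64N_1 + N_2 = 325.
Substituting N_2 = 325 - 1.64N_1 into the first: N_1(1 - 1.76·1.64) = 474 - 1.76·325.
So N_1* = -98/-1.89 = 52, and then N_2* = 325 - 1.64·52 = 240.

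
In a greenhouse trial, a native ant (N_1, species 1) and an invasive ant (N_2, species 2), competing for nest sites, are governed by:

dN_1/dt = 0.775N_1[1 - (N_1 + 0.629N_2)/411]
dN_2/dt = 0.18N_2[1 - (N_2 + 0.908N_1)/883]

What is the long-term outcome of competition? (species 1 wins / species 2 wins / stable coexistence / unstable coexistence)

Compare the nullcline intercepts: K1/α12 = 411/0.629 = 653 < K2 = 883; K2/α21 = 883/0.908 = 972 > K1 = 411.
Since the inequalities point opposite ways, species 2 can invade but species 1 cannot.

species 2 excludes species 1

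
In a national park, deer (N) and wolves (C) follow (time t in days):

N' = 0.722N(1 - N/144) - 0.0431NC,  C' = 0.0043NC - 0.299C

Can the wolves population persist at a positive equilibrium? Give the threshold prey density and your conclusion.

Threshold N = 69.5; K > 69.5, so yes, the predator persists.

The predator equation gives dC/dt > 0 only when N > 0.299/0.0043 = 69.5.
Without the predator, N → K = 144. Since 144 > 69.5, the predator can invade and persist.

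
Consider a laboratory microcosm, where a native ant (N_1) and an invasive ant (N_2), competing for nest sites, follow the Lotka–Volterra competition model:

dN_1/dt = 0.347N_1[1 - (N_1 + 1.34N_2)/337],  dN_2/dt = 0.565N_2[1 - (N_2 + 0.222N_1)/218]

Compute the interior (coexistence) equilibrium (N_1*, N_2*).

Setting both brackets to zero gives the nullclines N_1 + 1.34N_2 = 337 and 0.222N_1 + N_2 = 218.
Substituting N_2 = 218 - 0.222N_1 into the first: N_1(1 - 1.34·0.222) = 337 - 1.34·218.
So N_1* = 44.9/0.703 = 63.9, and then N_2* = 218 - 0.222·63.9 = 204.

N_1* ≈ 63.9, N_2* ≈ 204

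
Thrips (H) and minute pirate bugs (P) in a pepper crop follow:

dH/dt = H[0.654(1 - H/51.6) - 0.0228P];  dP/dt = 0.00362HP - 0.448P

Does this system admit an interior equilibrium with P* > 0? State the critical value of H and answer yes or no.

The predator equation gives dP/dt > 0 only when H > 0.448/0.00362 = 124.
Without the predator, H → K = 51.6. Since 51.6 < 124, the predator cannot invade.

Threshold H = 124; K < 124, so no, the predator goes extinct.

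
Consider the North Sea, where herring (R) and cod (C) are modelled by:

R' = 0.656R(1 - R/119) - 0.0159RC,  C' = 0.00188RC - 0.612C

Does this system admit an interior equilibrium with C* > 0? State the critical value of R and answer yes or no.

The predator equation gives dC/dt > 0 only when R > 0.612/0.00188 = 326.
Without the predator, R → K = 119. Since 119 < 326, the predator cannot invade.

Threshold R = 326; K < 326, so no, the predator goes extinct.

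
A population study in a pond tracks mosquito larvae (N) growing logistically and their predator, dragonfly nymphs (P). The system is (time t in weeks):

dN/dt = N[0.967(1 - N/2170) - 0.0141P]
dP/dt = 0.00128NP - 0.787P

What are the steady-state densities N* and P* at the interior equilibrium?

N* ≈ 615, P* ≈ 49.1

From dP/dt = 0 with P > 0: 0.00128N* = 0.787, so N* = 615.
Substitute into dN/dt = 0: 0.967(1 - 615/2170) = 0.0141P*.
The bracket is 0.717, giving P* = 0.693/0.0141 = 49.1.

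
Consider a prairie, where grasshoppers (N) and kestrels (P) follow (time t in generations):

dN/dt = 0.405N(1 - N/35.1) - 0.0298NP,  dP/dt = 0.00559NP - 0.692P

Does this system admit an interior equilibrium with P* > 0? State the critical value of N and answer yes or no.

The predator equation gives dP/dt > 0 only when N > 0.692/0.00559 = 124.
Without the predator, N → K = 35.1. Since 35.1 < 124, the predator cannot invade.

Threshold N = 124; K < 124, so no, the predator goes extinct.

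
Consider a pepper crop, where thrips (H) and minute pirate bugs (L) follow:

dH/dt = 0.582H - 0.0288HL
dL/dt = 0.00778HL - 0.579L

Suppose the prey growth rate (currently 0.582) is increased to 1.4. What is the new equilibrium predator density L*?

At the interior fixed point, setting dH/dt = 0 with H > 0 fixes L* = (prey growth rate)/(HL coefficient) — independent of the other coefficients.
With the change, L* = 1.4/0.0288 = 48.6; it rises from 20.2.

L* ≈ 48.6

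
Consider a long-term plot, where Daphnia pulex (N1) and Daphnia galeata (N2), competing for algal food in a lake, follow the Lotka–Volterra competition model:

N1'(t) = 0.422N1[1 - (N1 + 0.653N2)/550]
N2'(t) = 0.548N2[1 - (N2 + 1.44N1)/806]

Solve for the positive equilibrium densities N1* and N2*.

Setting both brackets to zero gives the nullclines N1 + 0.653N2 = 550 and 1.44N1 + N2 = 806.
Substituting N2 = 806 - 1.44N1 into the first: N1(1 - 0.653·1.44) = 550 - 0.653·806.
So N1* = 23.7/0.0597 = 397, and then N2* = 806 - 1.44·397 = 235.

N1* ≈ 397, N2* ≈ 235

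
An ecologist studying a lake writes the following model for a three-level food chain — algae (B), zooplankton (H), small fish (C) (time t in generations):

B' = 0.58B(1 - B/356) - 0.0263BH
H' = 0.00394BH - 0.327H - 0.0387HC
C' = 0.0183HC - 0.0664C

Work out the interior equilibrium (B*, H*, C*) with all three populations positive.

From dC/dt = 0: 0.0183H* = 0.0664, so H* = 3.63.
From dB/dt = 0: 0.58(1 - B*/356) = 0.0263·3.63, giving B* = 356·(1 - 0.165) = 297.
From dH/dt = 0: 0.00394·297 - 0.327 = 0.0387C*, so C* = 0.845/0.0387 = 21.8.

B* ≈ 297, H* ≈ 3.63, C* ≈ 21.8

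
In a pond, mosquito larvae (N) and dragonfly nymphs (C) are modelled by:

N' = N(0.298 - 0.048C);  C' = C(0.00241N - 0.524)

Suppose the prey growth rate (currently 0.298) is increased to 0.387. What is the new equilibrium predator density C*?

C* ≈ 8.06

At the interior fixed point, setting dN/dt = 0 with N > 0 fixes C* = (prey growth rate)/(NC coefficient) — independent of the other coefficients.
With the change, C* = 0.387/0.048 = 8.06; it rises from 6.21.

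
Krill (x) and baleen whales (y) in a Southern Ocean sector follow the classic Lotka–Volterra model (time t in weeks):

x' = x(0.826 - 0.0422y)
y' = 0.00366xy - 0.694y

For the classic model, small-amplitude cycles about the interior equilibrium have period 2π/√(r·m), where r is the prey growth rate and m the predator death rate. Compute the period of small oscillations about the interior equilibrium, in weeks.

Here r = 0.826 and m = 0.694, so r·m = 0.573.
ω = √0.573 = 0.757 per week, hence T = 2π/ω ≈ 8.3 weeks.

T ≈ 8.3 weeks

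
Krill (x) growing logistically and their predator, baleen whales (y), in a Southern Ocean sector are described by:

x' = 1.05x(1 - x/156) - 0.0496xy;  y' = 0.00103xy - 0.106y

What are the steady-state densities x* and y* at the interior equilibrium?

x* ≈ 103, y* ≈ 7.2

From dy/dt = 0 with y > 0: 0.00103x* = 0.106, so x* = 103.
Substitute into dx/dt = 0: 1.05(1 - 103/156) = 0.0496y*.
The bracket is 0.34, giving y* = 0.357/0.0496 = 7.2.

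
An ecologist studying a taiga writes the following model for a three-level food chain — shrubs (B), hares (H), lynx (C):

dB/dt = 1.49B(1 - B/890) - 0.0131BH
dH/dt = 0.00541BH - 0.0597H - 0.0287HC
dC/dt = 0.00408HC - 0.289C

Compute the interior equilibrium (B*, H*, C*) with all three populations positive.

B* ≈ 336, H* ≈ 70.8, C* ≈ 61.2

From dC/dt = 0: 0.00408H* = 0.289, so H* = 70.8.
From dB/dt = 0: 1.49(1 - B*/890) = 0.0131·70.8, giving B* = 890·(1 - 0.623) = 336.
From dH/dt = 0: 0.00541·336 - 0.0597 = 0.0287C*, so C* = 1.76/0.0287 = 61.2.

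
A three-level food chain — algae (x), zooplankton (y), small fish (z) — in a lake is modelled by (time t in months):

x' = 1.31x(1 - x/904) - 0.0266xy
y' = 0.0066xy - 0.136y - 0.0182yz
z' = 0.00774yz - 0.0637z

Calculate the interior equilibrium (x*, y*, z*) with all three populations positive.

x* ≈ 753, y* ≈ 8.23, z* ≈ 266

From dz/dt = 0: 0.00774y* = 0.0637, so y* = 8.23.
From dx/dt = 0: 1.31(1 - x*/904) = 0.0266·8.23, giving x* = 904·(1 - 0.167) = 753.
From dy/dt = 0: 0.0066·753 - 0.136 = 0.0182z*, so z* = 4.83/0.0182 = 266.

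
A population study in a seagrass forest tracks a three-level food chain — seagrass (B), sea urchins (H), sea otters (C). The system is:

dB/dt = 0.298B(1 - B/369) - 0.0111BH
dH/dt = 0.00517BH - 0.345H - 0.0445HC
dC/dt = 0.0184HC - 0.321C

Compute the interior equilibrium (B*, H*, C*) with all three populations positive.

From dC/dt = 0: 0.0184H* = 0.321, so H* = 17.4.
From dB/dt = 0: 0.298(1 - B*/369) = 0.0111·17.4, giving B* = 369·(1 - 0.65) = 129.
From dH/dt = 0: 0.00517·129 - 0.345 = 0.0445C*, so C* = 0.323/0.0445 = 7.26.

B* ≈ 129, H* ≈ 17.4, C* ≈ 7.26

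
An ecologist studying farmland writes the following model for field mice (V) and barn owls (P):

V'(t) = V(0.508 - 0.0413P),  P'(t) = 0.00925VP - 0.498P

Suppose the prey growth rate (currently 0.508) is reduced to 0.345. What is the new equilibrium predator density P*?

At the interior fixed point, setting dV/dt = 0 with V > 0 fixes P* = (prey growth rate)/(VP coefficient) — independent of the other coefficients.
With the change, P* = 0.345/0.0413 = 8.35; it falls from 12.3.

P* ≈ 8.35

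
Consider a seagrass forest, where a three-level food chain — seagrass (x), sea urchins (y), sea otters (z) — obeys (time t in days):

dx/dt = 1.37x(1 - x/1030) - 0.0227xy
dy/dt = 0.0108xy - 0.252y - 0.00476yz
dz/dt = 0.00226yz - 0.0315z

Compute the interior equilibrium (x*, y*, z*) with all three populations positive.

x* ≈ 792, y* ≈ 13.9, z* ≈ 1740

From dz/dt = 0: 0.00226y* = 0.0315, so y* = 13.9.
From dx/dt = 0: 1.37(1 - x*/1030) = 0.0227·13.9, giving x* = 1030·(1 - 0.231) = 792.
From dy/dt = 0: 0.0108·792 - 0.252 = 0.00476z*, so z* = 8.3/0.00476 = 1740.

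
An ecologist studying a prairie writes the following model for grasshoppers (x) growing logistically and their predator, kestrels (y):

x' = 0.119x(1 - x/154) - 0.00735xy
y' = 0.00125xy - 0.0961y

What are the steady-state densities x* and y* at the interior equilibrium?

x* ≈ 76.9, y* ≈ 8.11

From dy/dt = 0 with y > 0: 0.00125x* = 0.0961, so x* = 76.9.
Substitute into dx/dt = 0: 0.119(1 - 76.9/154) = 0.00735y*.
The bracket is 0.501, giving y* = 0.0596/0.00735 = 8.11.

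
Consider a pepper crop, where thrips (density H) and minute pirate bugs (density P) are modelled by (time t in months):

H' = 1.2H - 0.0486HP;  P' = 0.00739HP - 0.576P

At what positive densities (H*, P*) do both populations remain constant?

H* ≈ 77.9, P* ≈ 24.7

Set dP/dt = 0 with P > 0: 0.00739H - 0.576 = 0, so H* = 0.576/0.00739 = 77.9.
Set dH/dt = 0 with H > 0: 1.2 - 0.0486P = 0, so P* = 1.2/0.0486 = 24.7.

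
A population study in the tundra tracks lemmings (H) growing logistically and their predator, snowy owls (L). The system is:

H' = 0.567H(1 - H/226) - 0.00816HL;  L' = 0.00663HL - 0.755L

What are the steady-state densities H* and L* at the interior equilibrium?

H* ≈ 114, L* ≈ 34.5

From dL/dt = 0 with L > 0: 0.00663H* = 0.755, so H* = 114.
Substitute into dH/dt = 0: 0.567(1 - 114/226) = 0.00816L*.
The bracket is 0.496, giving L* = 0.281/0.00816 = 34.5.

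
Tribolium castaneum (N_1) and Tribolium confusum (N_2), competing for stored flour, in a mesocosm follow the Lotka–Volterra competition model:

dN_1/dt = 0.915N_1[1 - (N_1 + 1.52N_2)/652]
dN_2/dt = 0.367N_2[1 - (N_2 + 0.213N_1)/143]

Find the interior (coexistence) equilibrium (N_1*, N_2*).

Setting both brackets to zero gives the nullclines N_1 + 1.52N_2 = 652 and 0.213N_1 + N_2 = 143.
Substituting N_2 = 143 - 0.213N_1 into the first: N_1(1 - 1.52·0.213) = 652 - 1.52·143.
So N_1* = 435/0.676 = 643, and then N_2* = 143 - 0.213·643 = 6.1.

N_1* ≈ 643, N_2* ≈ 6.1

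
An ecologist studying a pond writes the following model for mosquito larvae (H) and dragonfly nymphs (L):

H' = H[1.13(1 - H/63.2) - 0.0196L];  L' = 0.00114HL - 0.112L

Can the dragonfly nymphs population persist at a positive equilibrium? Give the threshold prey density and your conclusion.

Threshold H = 98.2; K < 98.2, so no, the predator goes extinct.

The predator equation gives dL/dt > 0 only when H > 0.112/0.00114 = 98.2.
Without the predator, H → K = 63.2. Since 63.2 < 98.2, the predator cannot invade.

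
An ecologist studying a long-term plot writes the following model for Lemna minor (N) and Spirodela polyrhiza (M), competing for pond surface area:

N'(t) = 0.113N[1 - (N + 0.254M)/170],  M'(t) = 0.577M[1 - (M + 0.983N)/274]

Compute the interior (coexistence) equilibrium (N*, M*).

N* ≈ 134, M* ≈ 142

Setting both brackets to zero gives the nullclines N + 0.254M = 170 and 0.983N + M = 274.
Substituting M = 274 - 0.983N into the first: N(1 - 0.254·0.983) = 170 - 0.254·274.
So N* = 100/0.75 = 134, and then M* = 274 - 0.983·134 = 142.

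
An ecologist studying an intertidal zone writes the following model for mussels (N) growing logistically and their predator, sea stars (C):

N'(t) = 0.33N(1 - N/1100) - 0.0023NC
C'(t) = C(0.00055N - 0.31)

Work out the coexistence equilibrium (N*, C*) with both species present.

N* ≈ 564, C* ≈ 70

From dC/dt = 0 with C > 0: 0.00055N* = 0.31, so N* = 564.
Substitute into dN/dt = 0: 0.33(1 - 564/1100) = 0.0023C*.
The bracket is 0.488, giving C* = 0.161/0.0023 = 70.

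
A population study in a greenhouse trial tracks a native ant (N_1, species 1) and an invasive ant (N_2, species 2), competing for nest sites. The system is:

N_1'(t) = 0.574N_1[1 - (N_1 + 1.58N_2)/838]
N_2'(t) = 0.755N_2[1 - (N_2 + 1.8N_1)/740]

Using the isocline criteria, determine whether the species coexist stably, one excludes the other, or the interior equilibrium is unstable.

unstable coexistence (outcome depends on initial conditions)

Compare the nullcline intercepts: K1/α12 = 838/1.58 = 530 < K2 = 740; K2/α21 = 740/1.8 = 411 < K1 = 838.
Since both are reversed, neither can invade when rare; the interior point is a saddle.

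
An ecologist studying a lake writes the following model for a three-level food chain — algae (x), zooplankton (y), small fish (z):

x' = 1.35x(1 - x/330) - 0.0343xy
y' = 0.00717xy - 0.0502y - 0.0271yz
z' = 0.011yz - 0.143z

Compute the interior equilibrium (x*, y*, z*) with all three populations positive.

x* ≈ 221, y* ≈ 13, z* ≈ 56.6

From dz/dt = 0: 0.011y* = 0.143, so y* = 13.
From dx/dt = 0: 1.35(1 - x*/330) = 0.0343·13, giving x* = 330·(1 - 0.33) = 221.
From dy/dt = 0: 0.00717·221 - 0.0502 = 0.0271z*, so z* = 1.53/0.0271 = 56.6.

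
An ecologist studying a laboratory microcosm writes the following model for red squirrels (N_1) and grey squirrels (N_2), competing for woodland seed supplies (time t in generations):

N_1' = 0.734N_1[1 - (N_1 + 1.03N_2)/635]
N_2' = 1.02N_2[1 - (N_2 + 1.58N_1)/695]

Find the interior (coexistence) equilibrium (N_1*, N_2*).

Setting both brackets to zero gives the nullclines N_1 + 1.03N_2 = 635 and 1.58N_1 + N_2 = 695.
Substituting N_2 = 695 - 1.58N_1 into the first: N_1(1 - 1.03·1.58) = 635 - 1.03·695.
So N_1* = -80.9/-0.627 = 129, and then N_2* = 695 - 1.58·129 = 491.

N_1* ≈ 129, N_2* ≈ 491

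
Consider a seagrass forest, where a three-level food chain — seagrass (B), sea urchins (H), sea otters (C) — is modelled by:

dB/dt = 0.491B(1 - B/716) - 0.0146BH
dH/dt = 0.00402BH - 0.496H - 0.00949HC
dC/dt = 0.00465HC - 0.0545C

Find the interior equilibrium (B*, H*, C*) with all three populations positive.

From dC/dt = 0: 0.00465H* = 0.0545, so H* = 11.7.
From dB/dt = 0: 0.491(1 - B*/716) = 0.0146·11.7, giving B* = 716·(1 - 0.349) = 466.
From dH/dt = 0: 0.00402·466 - 0.496 = 0.00949C*, so C* = 1.38/0.00949 = 145.

B* ≈ 466, H* ≈ 11.7, C* ≈ 145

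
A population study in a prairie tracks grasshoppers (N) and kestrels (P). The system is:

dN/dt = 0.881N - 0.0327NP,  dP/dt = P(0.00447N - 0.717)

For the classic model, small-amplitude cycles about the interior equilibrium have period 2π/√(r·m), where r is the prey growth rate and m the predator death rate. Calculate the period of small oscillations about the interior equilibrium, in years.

Here r = 0.881 and m = 0.717, so r·m = 0.632.
ω = √0.632 = 0.795 per year, hence T = 2π/ω ≈ 7.91 years.

T ≈ 7.91 years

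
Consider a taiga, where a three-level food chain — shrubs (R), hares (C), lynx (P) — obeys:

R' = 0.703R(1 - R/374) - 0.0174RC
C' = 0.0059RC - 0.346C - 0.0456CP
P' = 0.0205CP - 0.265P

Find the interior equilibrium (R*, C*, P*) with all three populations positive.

From dP/dt = 0: 0.0205C* = 0.265, so C* = 12.9.
From dR/dt = 0: 0.703(1 - R*/374) = 0.0174·12.9, giving R* = 374·(1 - 0.32) = 254.
From dC/dt = 0: 0.0059·254 - 0.346 = 0.0456P*, so P* = 1.15/0.0456 = 25.3.

R* ≈ 254, C* ≈ 12.9, P* ≈ 25.3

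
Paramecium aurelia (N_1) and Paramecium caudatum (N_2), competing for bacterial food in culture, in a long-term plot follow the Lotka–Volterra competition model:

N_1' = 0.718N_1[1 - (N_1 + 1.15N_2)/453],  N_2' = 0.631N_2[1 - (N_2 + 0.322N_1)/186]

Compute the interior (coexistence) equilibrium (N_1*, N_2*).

N_1* ≈ 380, N_2* ≈ 63.7

Setting both brackets to zero gives the nullclines N_1 + 1.15N_2 = 453 and 0.322N_1 + N_2 = 186.
Substituting N_2 = 186 - 0.322N_1 into the first: N_1(1 - 1.15·0.322) = 453 - 1.15·186.
So N_1* = 239/0.63 = 380, and then N_2* = 186 - 0.322·380 = 63.7.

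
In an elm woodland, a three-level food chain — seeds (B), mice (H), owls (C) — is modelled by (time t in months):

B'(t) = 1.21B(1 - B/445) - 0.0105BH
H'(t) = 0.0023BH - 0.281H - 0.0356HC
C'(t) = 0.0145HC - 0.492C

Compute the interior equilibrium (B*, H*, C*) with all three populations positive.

B* ≈ 314, H* ≈ 33.9, C* ≈ 12.4

From dC/dt = 0: 0.0145H* = 0.492, so H* = 33.9.
From dB/dt = 0: 1.21(1 - B*/445) = 0.0105·33.9, giving B* = 445·(1 - 0.294) = 314.
From dH/dt = 0: 0.0023·314 - 0.281 = 0.0356C*, so C* = 0.441/0.0356 = 12.4.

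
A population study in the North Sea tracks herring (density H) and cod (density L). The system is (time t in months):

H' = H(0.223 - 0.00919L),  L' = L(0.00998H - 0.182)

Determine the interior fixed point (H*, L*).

H* ≈ 18.2, L* ≈ 24.3

Set dL/dt = 0 with L > 0: 0.00998H - 0.182 = 0, so H* = 0.182/0.00998 = 18.2.
Set dH/dt = 0 with H > 0: 0.223 - 0.00919L = 0, so L* = 0.223/0.00919 = 24.3.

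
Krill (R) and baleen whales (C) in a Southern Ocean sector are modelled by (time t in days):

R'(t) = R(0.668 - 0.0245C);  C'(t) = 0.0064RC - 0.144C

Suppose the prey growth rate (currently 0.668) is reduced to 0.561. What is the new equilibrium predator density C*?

C* ≈ 22.9

At the interior fixed point, setting dR/dt = 0 with R > 0 fixes C* = (prey growth rate)/(RC coefficient) — independent of the other coefficients.
With the change, C* = 0.561/0.0245 = 22.9; it falls from 27.3.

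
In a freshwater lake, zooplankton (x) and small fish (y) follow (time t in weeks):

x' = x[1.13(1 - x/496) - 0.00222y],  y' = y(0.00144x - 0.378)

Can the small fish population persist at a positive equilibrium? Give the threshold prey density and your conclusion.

Threshold x = 262; K > 262, so yes, the predator persists.

The predator equation gives dy/dt > 0 only when x > 0.378/0.00144 = 262.
Without the predator, x → K = 496. Since 496 > 262, the predator can invade and persist.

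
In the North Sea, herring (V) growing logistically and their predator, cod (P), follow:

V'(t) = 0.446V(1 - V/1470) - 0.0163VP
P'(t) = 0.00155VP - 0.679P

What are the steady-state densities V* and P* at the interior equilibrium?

From dP/dt = 0 with P > 0: 0.00155V* = 0.679, so V* = 438.
Substitute into dV/dt = 0: 0.446(1 - 438/1470) = 0.0163P*.
The bracket is 0.702, giving P* = 0.313/0.0163 = 19.2.

V* ≈ 438, P* ≈ 19.2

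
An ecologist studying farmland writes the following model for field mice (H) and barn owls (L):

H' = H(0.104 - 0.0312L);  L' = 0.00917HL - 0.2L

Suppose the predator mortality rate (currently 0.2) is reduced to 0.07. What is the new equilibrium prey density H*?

At the interior fixed point, setting dL/dt = 0 with L > 0 fixes H* = (predator death rate)/(HL coefficient) — independent of the other coefficients.
With the change, H* = 0.07/0.00917 = 7.63; it falls from 21.8.

H* ≈ 7.63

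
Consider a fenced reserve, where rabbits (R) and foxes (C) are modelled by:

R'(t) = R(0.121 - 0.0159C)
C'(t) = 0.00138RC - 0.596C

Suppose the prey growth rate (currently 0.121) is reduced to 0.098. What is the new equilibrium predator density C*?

C* ≈ 6.16

At the interior fixed point, setting dR/dt = 0 with R > 0 fixes C* = (prey growth rate)/(RC coefficient) — independent of the other coefficients.
With the change, C* = 0.098/0.0159 = 6.16; it falls from 7.61.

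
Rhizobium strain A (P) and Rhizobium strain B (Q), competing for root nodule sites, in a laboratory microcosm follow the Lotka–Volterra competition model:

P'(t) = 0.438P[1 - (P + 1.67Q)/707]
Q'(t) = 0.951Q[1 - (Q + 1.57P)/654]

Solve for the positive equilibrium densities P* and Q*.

P* ≈ 237, Q* ≈ 281

Setting both brackets to zero gives the nullclines P + 1.67Q = 707 and 1.57P + Q = 654.
Substituting Q = 654 - 1.57P into the first: P(1 - 1.67·1.57) = 707 - 1.67·654.
So P* = -385/-1.62 = 237, and then Q* = 654 - 1.57·237 = 281.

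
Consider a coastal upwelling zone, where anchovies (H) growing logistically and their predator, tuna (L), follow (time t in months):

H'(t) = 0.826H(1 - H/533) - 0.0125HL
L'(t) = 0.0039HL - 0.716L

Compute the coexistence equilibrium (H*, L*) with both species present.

From dL/dt = 0 with L > 0: 0.0039H* = 0.716, so H* = 184.
Substitute into dH/dt = 0: 0.826(1 - 184/533) = 0.0125L*.
The bracket is 0.656, giving L* = 0.541/0.0125 = 43.3.

H* ≈ 184, L* ≈ 43.3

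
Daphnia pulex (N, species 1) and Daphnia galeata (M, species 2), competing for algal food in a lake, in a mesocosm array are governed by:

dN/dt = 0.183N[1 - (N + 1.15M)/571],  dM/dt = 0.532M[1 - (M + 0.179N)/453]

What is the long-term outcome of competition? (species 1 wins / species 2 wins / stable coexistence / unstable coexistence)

Compare the nullcline intercepts: K1/α12 = 571/1.15 = 497 > K2 = 453; K2/α21 = 453/0.179 = 2530 > K1 = 571.
Since both inequalities hold, each species can invade when rare, so the interior equilibrium is stable.

stable coexistence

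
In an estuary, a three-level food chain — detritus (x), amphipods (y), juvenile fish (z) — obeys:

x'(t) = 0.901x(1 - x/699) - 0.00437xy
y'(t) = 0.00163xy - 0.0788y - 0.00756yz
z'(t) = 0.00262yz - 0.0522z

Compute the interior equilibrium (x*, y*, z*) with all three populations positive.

x* ≈ 631, y* ≈ 19.9, z* ≈ 126

From dz/dt = 0: 0.00262y* = 0.0522, so y* = 19.9.
From dx/dt = 0: 0.901(1 - x*/699) = 0.00437·19.9, giving x* = 699·(1 - 0.0966) = 631.
From dy/dt = 0: 0.00163·631 - 0.0788 = 0.00756z*, so z* = 0.95/0.00756 = 126.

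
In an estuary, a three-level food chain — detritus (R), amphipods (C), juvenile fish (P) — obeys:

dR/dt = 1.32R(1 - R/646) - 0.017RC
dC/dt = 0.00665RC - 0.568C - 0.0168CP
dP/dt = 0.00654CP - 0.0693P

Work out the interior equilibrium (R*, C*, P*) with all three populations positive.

From dP/dt = 0: 0.00654C* = 0.0693, so C* = 10.6.
From dR/dt = 0: 1.32(1 - R*/646) = 0.017·10.6, giving R* = 646·(1 - 0.136) = 558.
From dC/dt = 0: 0.00665·558 - 0.568 = 0.0168P*, so P* = 3.14/0.0168 = 187.

R* ≈ 558, C* ≈ 10.6, P* ≈ 187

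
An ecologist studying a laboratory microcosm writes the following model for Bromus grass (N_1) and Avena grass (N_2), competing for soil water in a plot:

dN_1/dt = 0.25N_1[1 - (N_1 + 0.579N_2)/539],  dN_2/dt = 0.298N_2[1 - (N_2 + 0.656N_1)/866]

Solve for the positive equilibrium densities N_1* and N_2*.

Setting both brackets to zero gives the nullclines N_1 + 0.579N_2 = 539 and 0.656N_1 + N_2 = 866.
Substituting N_2 = 866 - 0.656N_1 into the first: N_1(1 - 0.579·0.656) = 539 - 0.579·866.
So N_1* = 37.6/0.62 = 60.6, and then N_2* = 866 - 0.656·60.6 = 826.

N_1* ≈ 60.6, N_2* ≈ 826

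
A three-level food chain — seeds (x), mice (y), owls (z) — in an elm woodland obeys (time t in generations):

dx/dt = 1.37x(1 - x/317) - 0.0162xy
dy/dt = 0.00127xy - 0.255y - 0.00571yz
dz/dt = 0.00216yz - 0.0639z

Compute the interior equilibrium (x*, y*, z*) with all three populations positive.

x* ≈ 206, y* ≈ 29.6, z* ≈ 1.18

From dz/dt = 0: 0.00216y* = 0.0639, so y* = 29.6.
From dx/dt = 0: 1.37(1 - x*/317) = 0.0162·29.6, giving x* = 317·(1 - 0.35) = 206.
From dy/dt = 0: 0.00127·206 - 0.255 = 0.00571z*, so z* = 0.00676/0.00571 = 1.18.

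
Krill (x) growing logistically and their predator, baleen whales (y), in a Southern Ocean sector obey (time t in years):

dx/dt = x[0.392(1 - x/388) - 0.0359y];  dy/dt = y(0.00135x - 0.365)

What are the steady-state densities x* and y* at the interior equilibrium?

x* ≈ 270, y* ≈ 3.31

From dy/dt = 0 with y > 0: 0.00135x* = 0.365, so x* = 270.
Substitute into dx/dt = 0: 0.392(1 - 270/388) = 0.0359y*.
The bracket is 0.303, giving y* = 0.119/0.0359 = 3.31.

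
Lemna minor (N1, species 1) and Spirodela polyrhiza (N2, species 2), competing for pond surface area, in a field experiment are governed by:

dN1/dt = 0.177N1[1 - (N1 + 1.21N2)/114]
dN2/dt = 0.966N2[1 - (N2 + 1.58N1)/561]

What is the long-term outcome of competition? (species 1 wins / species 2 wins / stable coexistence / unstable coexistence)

species 2 excludes species 1

Compare the nullcline intercepts: K1/α12 = 114/1.21 = 94.2 < K2 = 561; K2/α21 = 561/1.58 = 355 > K1 = 114.
Since the inequalities point opposite ways, species 2 can invade but species 1 cannot.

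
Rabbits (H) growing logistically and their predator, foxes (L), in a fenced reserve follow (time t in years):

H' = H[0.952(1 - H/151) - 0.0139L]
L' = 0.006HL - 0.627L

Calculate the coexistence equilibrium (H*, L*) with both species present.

From dL/dt = 0 with L > 0: 0.006H* = 0.627, so H* = 104.
Substitute into dH/dt = 0: 0.952(1 - 104/151) = 0.0139L*.
The bracket is 0.308, giving L* = 0.293/0.0139 = 21.1.

H* ≈ 104, L* ≈ 21.1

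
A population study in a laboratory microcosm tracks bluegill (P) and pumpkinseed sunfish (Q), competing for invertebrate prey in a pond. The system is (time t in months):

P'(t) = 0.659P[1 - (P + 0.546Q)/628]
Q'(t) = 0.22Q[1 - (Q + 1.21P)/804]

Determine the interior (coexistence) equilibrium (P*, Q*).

Setting both brackets to zero gives the nullclines P + 0.546Q = 628 and 1.21P + Q = 804.
Substituting Q = 804 - 1.21P into the first: P(1 - 0.546·1.21) = 628 - 0.546·804.
So P* = 189/0.339 = 557, and then Q* = 804 - 1.21·557 = 130.

P* ≈ 557, Q* ≈ 130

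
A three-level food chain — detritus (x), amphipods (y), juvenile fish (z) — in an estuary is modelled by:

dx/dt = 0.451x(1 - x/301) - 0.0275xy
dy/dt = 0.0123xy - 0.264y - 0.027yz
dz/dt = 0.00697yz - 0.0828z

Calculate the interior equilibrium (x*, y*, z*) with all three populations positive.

From dz/dt = 0: 0.00697y* = 0.0828, so y* = 11.9.
From dx/dt = 0: 0.451(1 - x*/301) = 0.0275·11.9, giving x* = 301·(1 - 0.724) = 83.
From dy/dt = 0: 0.0123·83 - 0.264 = 0.027z*, so z* = 0.757/0.027 = 28.

x* ≈ 83, y* ≈ 11.9, z* ≈ 28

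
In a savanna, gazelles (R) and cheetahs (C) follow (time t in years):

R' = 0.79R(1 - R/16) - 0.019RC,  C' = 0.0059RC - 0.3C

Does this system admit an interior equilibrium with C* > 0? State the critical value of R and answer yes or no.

Threshold R = 50.8; K < 50.8, so no, the predator goes extinct.

The predator equation gives dC/dt > 0 only when R > 0.3/0.0059 = 50.8.
Without the predator, R → K = 16. Since 16 < 50.8, the predator cannot invade.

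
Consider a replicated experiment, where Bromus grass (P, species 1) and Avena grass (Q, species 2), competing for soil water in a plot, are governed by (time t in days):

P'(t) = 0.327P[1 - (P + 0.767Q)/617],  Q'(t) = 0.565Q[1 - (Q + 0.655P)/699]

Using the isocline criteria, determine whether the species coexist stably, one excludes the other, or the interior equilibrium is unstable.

Compare the nullcline intercepts: K1/α12 = 617/0.767 = 804 > K2 = 699; K2/α21 = 699/0.655 = 1070 > K1 = 617.
Since both inequalities hold, each species can invade when rare, so the interior equilibrium is stable.

stable coexistence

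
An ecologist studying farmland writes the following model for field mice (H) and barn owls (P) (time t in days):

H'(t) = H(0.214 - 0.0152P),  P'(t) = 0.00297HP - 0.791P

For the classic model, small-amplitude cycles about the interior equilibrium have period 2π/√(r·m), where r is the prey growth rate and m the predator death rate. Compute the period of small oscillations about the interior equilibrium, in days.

Here r = 0.214 and m = 0.791, so r·m = 0.169.
ω = √0.169 = 0.411 per day, hence T = 2π/ω ≈ 15.3 days.

T ≈ 15.3 days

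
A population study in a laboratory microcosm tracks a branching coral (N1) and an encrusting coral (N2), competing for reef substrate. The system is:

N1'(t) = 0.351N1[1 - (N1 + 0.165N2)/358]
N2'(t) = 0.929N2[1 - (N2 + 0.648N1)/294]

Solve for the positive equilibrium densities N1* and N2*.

Setting both brackets to zero gives the nullclines N1 + 0.165N2 = 358 and 0.648N1 + N2 = 294.
Substituting N2 = 294 - 0.648N1 into the first: N1(1 - 0.165·0.648) = 358 - 0.165·294.
So N1* = 309/0.893 = 347, and then N2* = 294 - 0.648·347 = 69.4.

N1* ≈ 347, N2* ≈ 69.4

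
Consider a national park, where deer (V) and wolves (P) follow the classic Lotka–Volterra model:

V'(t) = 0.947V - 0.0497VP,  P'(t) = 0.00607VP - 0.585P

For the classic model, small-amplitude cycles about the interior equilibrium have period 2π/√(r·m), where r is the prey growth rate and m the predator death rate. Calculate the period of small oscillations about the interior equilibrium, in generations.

T ≈ 8.44 generations

Here r = 0.947 and m = 0.585, so r·m = 0.554.
ω = √0.554 = 0.744 per generation, hence T = 2π/ω ≈ 8.44 generations.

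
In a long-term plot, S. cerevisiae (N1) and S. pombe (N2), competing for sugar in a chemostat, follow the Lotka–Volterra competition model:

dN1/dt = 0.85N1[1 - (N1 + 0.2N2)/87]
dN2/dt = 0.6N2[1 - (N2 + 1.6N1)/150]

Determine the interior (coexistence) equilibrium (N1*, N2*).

Setting both brackets to zero gives the nullclines N1 + 0.2N2 = 87 and 1.6N1 + N2 = 150.
Substituting N2 = 150 - 1.6N1 into the first: N1(1 - 0.2·1.6) = 87 - 0.2·150.
So N1* = 57/0.68 = 83.8, and then N2* = 150 - 1.6·83.8 = 15.9.

N1* ≈ 83.8, N2* ≈ 15.9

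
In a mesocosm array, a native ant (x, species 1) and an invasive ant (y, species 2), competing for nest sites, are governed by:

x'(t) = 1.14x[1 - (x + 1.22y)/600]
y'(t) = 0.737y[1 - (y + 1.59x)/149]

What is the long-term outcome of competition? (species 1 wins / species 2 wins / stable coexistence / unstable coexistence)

Compare the nullcline intercepts: K1/α12 = 600/1.22 = 492 > K2 = 149; K2/α21 = 149/1.59 = 93.7 < K1 = 600.
Since the inequalities point opposite ways, species 1 can invade but species 2 cannot.

species 1 excludes species 2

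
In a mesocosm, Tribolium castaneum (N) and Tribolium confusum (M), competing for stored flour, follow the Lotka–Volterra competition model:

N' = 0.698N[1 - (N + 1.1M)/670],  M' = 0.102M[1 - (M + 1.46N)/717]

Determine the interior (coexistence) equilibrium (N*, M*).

N* ≈ 196, M* ≈ 431

Setting both brackets to zero gives the nullclines N + 1.1M = 670 and 1.46N + M = 717.
Substituting M = 717 - 1.46N into the first: N(1 - 1.1·1.46) = 670 - 1.1·717.
So N* = -119/-0.606 = 196, and then M* = 717 - 1.46·196 = 431.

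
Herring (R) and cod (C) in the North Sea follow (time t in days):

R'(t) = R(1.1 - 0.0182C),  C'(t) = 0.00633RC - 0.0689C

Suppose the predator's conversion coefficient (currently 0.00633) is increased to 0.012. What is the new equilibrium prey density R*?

R* ≈ 5.74

At the interior fixed point, setting dC/dt = 0 with C > 0 fixes R* = (predator death rate)/(RC coefficient) — independent of the other coefficients.
With the change, R* = 0.0689/0.012 = 5.74; it falls from 10.9.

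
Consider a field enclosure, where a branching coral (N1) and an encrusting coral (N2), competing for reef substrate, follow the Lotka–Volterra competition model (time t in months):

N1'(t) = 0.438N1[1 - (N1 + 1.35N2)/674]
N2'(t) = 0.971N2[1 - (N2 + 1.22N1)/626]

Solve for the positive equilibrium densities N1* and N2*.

N1* ≈ 264, N2* ≈ 303

Setting both brackets to zero gives the nullclines N1 + 1.35N2 = 674 and 1.22N1 + N2 = 626.
Substituting N2 = 626 - 1.22N1 into the first: N1(1 - 1.35·1.22) = 674 - 1.35·626.
So N1* = -171/-0.647 = 264, and then N2* = 626 - 1.22·264 = 303.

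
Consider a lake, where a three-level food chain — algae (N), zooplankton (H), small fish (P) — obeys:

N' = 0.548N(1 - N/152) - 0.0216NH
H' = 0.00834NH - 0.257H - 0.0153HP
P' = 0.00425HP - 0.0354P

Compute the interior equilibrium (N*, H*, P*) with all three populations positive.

From dP/dt = 0: 0.00425H* = 0.0354, so H* = 8.33.
From dN/dt = 0: 0.548(1 - N*/152) = 0.0216·8.33, giving N* = 152·(1 - 0.328) = 102.
From dH/dt = 0: 0.00834·102 - 0.257 = 0.0153P*, so P* = 0.594/0.0153 = 38.9.

N* ≈ 102, H* ≈ 8.33, P* ≈ 38.9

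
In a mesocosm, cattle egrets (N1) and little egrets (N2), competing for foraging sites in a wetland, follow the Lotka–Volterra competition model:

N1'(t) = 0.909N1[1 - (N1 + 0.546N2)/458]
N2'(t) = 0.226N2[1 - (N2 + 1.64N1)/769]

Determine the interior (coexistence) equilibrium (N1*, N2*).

N1* ≈ 365, N2* ≈ 171

Setting both brackets to zero gives the nullclines N1 + 0.546N2 = 458 and 1.64N1 + N2 = 769.
Substituting N2 = 769 - 1.64N1 into the first: N1(1 - 0.546·1.64) = 458 - 0.546·769.
So N1* = 38.1/0.105 = 365, and then N2* = 769 - 1.64·365 = 171.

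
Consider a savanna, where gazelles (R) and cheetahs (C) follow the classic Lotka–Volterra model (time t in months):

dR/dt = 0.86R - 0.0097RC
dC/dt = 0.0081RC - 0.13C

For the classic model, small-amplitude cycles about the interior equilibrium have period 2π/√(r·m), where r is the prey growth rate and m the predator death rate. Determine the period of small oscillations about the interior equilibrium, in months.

T ≈ 18.8 months

Here r = 0.86 and m = 0.13, so r·m = 0.112.
ω = √0.112 = 0.334 per month, hence T = 2π/ω ≈ 18.8 months.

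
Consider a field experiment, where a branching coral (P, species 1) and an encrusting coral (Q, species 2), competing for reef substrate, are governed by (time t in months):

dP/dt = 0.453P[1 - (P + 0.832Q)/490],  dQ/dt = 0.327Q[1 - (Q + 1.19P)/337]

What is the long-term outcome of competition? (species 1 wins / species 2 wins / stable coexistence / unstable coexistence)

species 1 excludes species 2

Compare the nullcline intercepts: K1/α12 = 490/0.832 = 589 > K2 = 337; K2/α21 = 337/1.19 = 283 < K1 = 490.
Since the inequalities point opposite ways, species 1 can invade but species 2 cannot.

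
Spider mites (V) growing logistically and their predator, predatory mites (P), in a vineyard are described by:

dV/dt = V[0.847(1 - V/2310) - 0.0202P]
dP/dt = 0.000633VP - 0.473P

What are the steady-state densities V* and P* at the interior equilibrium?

From dP/dt = 0 with P > 0: 0.000633V* = 0.473, so V* = 747.
Substitute into dV/dt = 0: 0.847(1 - 747/2310) = 0.0202P*.
The bracket is 0.677, giving P* = 0.573/0.0202 = 28.4.

V* ≈ 747, P* ≈ 28.4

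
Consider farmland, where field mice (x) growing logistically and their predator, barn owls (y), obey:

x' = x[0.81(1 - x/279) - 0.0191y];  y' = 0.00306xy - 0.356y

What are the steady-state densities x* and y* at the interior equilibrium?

From dy/dt = 0 with y > 0: 0.00306x* = 0.356, so x* = 116.
Substitute into dx/dt = 0: 0.81(1 - 116/279) = 0.0191y*.
The bracket is 0.583, giving y* = 0.472/0.0191 = 24.7.

x* ≈ 116, y* ≈ 24.7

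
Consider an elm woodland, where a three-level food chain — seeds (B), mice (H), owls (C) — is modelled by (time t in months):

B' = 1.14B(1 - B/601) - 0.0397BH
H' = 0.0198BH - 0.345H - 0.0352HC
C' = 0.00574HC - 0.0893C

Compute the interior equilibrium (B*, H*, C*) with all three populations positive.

B* ≈ 275, H* ≈ 15.6, C* ≈ 145

From dC/dt = 0: 0.00574H* = 0.0893, so H* = 15.6.
From dB/dt = 0: 1.14(1 - B*/601) = 0.0397·15.6, giving B* = 601·(1 - 0.542) = 275.
From dH/dt = 0: 0.0198·275 - 0.345 = 0.0352C*, so C* = 5.11/0.0352 = 145.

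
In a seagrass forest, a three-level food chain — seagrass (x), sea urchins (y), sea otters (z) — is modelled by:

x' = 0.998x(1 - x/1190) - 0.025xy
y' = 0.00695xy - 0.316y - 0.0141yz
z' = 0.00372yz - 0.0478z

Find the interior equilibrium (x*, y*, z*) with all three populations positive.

x* ≈ 807, y* ≈ 12.8, z* ≈ 375

From dz/dt = 0: 0.00372y* = 0.0478, so y* = 12.8.
From dx/dt = 0: 0.998(1 - x*/1190) = 0.025·12.8, giving x* = 1190·(1 - 0.322) = 807.
From dy/dt = 0: 0.00695·807 - 0.316 = 0.0141z*, so z* = 5.29/0.0141 = 375.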